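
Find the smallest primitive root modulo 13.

φ(13) = 13 − 1 = 12 = 2^2 · 3.
g is a primitive root iff g^(12/q) ≢ 1 (mod 13) for each prime q ∈ {2, 3}.
g = 2: 2^6 ≡ 12; 2^4 ≡ 3 — none is 1, so 2 is a primitive root.
The smallest primitive root modulo 13 is 2.

2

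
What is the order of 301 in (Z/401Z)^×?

ord(301) | φ(401) = 401 − 1 = 400 = 2^4 · 5^2.
Divisors of 400: 1, 2, 4, 5, 8, 10, 16, 20, 25, 40, 50, 80, 100, 200, 400.
Compute 301^d (mod 401) for the divisors d until we hit 1:
301^1 ≡ 301
301^2 ≡ 376
301^4 ≡ 224
301^5 ≡ 56
301^8 ≡ 51
301^10 ≡ 329
301^16 ≡ 195
301^20 ≡ 372
301^25 ≡ 381
301^40 ≡ 39
301^50 ≡ 400
301^80 ≡ 318
301^100 ≡ 1
So ord_401(301) = 100.

100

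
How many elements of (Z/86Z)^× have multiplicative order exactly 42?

12

φ(86) = φ(2)·φ(43) = 1·42 = 42 = 2 · 3 · 7.
(Z/86Z)^× is cyclic (|G| = 42); a cyclic group of order m has exactly φ(d) elements of each order d | m, and none otherwise.
42 = 2 · 3 · 7 divides 42, and φ(42) = 12.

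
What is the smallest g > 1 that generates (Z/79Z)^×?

3

φ(79) = 79 − 1 = 78 = 2 · 3 · 13.
g is a primitive root iff g^(78/q) ≢ 1 (mod 79) for each prime q ∈ {2, 3, 13}.
g = 2: 2^39 ≡ 1 — hits 1, so not a primitive root.
g = 3: 3^39 ≡ 78; 3^26 ≡ 23; 3^6 ≡ 18 — none is 1, so 3 is a primitive root.
So 3 is the smallest generator of (Z/79Z)^×.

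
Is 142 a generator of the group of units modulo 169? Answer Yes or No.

No

φ(169) = φ(13^2) = 13·(13−1) = 156 = 2^2 · 3 · 13.
An element g generates (Z/169Z)^× iff g^(156/q) ≢ 1 (mod 169) for each prime q ∈ {2, 3, 13}.
142^78 ≡ 1 (mod 169)  [q = 2: ≡ 1 ✗]
142^52 ≡ 1 (mod 169)  [q = 3: ≡ 1 ✗]
142^12 ≡ 144 (mod 169)  [q = 13: ≢ 1 ✓]
142^78 ≡ 1 shows ord(142) | 78, strictly less than φ(169); not a primitive root.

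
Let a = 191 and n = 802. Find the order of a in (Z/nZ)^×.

By Lagrange's theorem, ord_802(191) divides φ(802) = φ(2)·φ(401) = 1·400 = 400 = 2^4 · 5^2.
Divisors of 400: 1, 2, 4, 5, 8, 10, 16, 20, 25, 40, 50, 80, 100, 200, 400.
Check 191^d mod 802 for each divisor in increasing order:
191^1 ≡ 191 (mod 802)
191^2 ≡ 391 (mod 802)
191^4 ≡ 501 (mod 802)
191^5 ≡ 253 (mod 802)
191^8 ≡ 777 (mod 802)
191^10 ≡ 651 (mod 802)
191^16 ≡ 625 (mod 802)
191^20 ≡ 345 (mod 802)
191^25 ≡ 669 (mod 802)
191^40 ≡ 329 (mod 802)
191^50 ≡ 45 (mod 802)
191^80 ≡ 773 (mod 802)
191^100 ≡ 421 (mod 802)
191^200 ≡ 801 (mod 802)
191^400 ≡ 1 (mod 802) ✓
The smallest such exponent is 400, so the order of 191 is 400.

400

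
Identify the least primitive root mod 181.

φ(181) = 181 − 1 = 180 = 2^2 · 3^2 · 5.
g is a primitive root iff g^(180/q) ≢ 1 (mod 181) for each prime q ∈ {2, 3, 5}.
g = 2: 2^90 ≡ 180; 2^60 ≡ 48; 2^36 ≡ 59 — none is 1, so 2 is a primitive root.
The smallest primitive root modulo 181 is 2.

2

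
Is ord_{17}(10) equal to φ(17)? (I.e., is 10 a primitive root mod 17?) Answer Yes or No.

Yes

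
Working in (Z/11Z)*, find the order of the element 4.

5

By Lagrange's theorem, ord_11(4) divides φ(11) = 11 − 1 = 10 = 2 · 5.
Divisors of 10: 1, 2, 5, 10.
Compute 4^d (mod 11) for the divisors d until we hit 1:
4^1 ≡ 4
4^2 ≡ 5
4^5 ≡ 1
So ord_11(4) = 5.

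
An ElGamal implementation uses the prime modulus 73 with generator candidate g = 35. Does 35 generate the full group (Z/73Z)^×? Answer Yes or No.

φ(73) = 73 − 1 = 72 = 2^3 · 3^2.
An element g generates (Z/73Z)^× iff g^(72/q) ≢ 1 (mod 73) for each prime q ∈ {2, 3}.
35^36 ≡ 1 (mod 73)  [q = 2: ≡ 1 ✗]
35^24 ≡ 8 (mod 73)  [q = 3: ≢ 1 ✓]
The check at q = 2 fails, so 35 generates a proper subgroup.

No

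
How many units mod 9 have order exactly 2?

1

φ(9) = φ(3^2) = 3·(3−1) = 6 = 2 · 3.
In a cyclic group of order 6, there are φ(d) elements of order d for each divisor d of 6, and zero for non-divisors.
2 | 6, and φ(2) = 2 − 1 = 1.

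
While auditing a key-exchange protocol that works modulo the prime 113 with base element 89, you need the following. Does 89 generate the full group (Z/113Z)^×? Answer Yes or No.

Yes

φ(113) = 113 − 1 = 112 = 2^4 · 7.
An element g generates (Z/113Z)^× iff g^(112/q) ≢ 1 (mod 113) for each prime q ∈ {2, 7}.
89^56 ≡ 112 (mod 113)  [q = 2: ≢ 1 ✓]
89^16 ≡ 28 (mod 113)  [q = 7: ≢ 1 ✓]
Every test exponent gives a nontrivial residue, hence 89 generates the full group.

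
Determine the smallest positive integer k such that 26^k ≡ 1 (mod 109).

27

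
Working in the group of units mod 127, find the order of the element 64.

7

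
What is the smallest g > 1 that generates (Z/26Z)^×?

7

φ(26) = φ(2)·φ(13) = 1·12 = 12 = 2^2 · 3.
Test candidates g = 2, 3, … against the prime factors q ∈ {2, 3} of φ(26): g is a generator iff g^(12/q) ≢ 1 for every such q.
g = 2: gcd(2, 26) = 2 > 1, not a unit — skip.
g = 3: 3^6 ≡ 1 — hits 1, so not a primitive root.
g = 4: gcd(4, 26) = 2 > 1, not a unit — skip.
g = 5: 5^6 ≡ 25; 5^4 ≡ 1 — hits 1, so not a primitive root.
g = 6: gcd(6, 26) = 2 > 1, not a unit — skip.
g = 7: 7^6 ≡ 25; 7^4 ≡ 9 — none is 1, so 7 is a primitive root.
Hence the least primitive root of 26 is 7.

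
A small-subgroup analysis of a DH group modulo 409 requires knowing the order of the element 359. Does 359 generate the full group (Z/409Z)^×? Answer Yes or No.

No

φ(409) = 409 − 1 = 408 = 2^3 · 3 · 17.
It suffices to check that the order of 359 is not a proper divisor of 408: compute 359^(408/q) for q ∈ {2, 3, 17}.
359^204 ≡ 1 (mod 409)  [q = 2: ≡ 1 ✗]
359^136 ≡ 355 (mod 409)  [q = 3: ≢ 1 ✓]
359^24 ≡ 69 (mod 409)  [q = 17: ≢ 1 ✓]
Since 359^204 ≡ 1, the order of 359 divides 204 < 408, so 359 is not a primitive root.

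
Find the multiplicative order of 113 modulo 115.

44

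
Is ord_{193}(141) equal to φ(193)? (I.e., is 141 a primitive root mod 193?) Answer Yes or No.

φ(193) = 193 − 1 = 192 = 2^6 · 3.
Test 141^(192/q) mod 193 for each prime factor q of 192:
141^96 ≡ 192 (mod 193)  [q = 2: ≢ 1 ✓]
141^64 ≡ 108 (mod 193)  [q = 3: ≢ 1 ✓]
All checks pass, so 141 has order 192 and is a primitive root modulo 193.

Yes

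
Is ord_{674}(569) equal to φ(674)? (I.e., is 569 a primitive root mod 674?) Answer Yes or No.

φ(674) = φ(2)·φ(337) = 1·336 = 336 = 2^4 · 3 · 7.
An element g generates (Z/674Z)^× iff g^(336/q) ≢ 1 (mod 674) for each prime q ∈ {2, 3, 7}.
569^168 ≡ 673 (mod 674)  [q = 2: ≢ 1 ✓]
569^112 ≡ 545 (mod 674)  [q = 3: ≢ 1 ✓]
569^48 ≡ 1 (mod 674)  [q = 7: ≡ 1 ✗]
569^48 ≡ 1 shows ord(569) | 48, strictly less than φ(674); not a primitive root.

No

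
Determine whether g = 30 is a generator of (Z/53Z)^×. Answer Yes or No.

φ(53) = 53 − 1 = 52 = 2^2 · 13.
30 is a primitive root mod 53 iff 30^(φ(53)/q) ≢ 1 for every prime q | φ(53), i.e. q ∈ {2, 13}.
30^26 ≡ 52 (mod 53)  [q = 2: ≢ 1 ✓]
30^4 ≡ 1 (mod 53)  [q = 13: ≡ 1 ✗]
The check at q = 13 fails, so 30 generates a proper subgroup.

No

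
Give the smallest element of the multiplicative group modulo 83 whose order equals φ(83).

2

φ(83) = 83 − 1 = 82 = 2 · 41.
Test candidates g = 2, 3, … against the prime factors q ∈ {2, 41} of φ(83): g is a generator iff g^(82/q) ≢ 1 for every such q.
g = 2: 2^41 ≡ 82; 2^2 ≡ 4 — none is 1, so 2 is a primitive root.
So 2 is the smallest generator of (Z/83Z)^×.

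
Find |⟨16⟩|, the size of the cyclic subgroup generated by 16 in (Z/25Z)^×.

5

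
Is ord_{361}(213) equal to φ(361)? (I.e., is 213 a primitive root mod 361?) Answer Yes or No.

φ(361) = φ(19^2) = 19·(19−1) = 342 = 2 · 3^2 · 19.
An element g generates (Z/361Z)^× iff g^(342/q) ≢ 1 (mod 361) for each prime q ∈ {2, 3, 19}.
213^171 ≡ 1 (mod 361)  [q = 2: ≡ 1 ✗]
213^114 ≡ 68 (mod 361)  [q = 3: ≢ 1 ✓]
213^18 ≡ 153 (mod 361)  [q = 19: ≢ 1 ✓]
The check at q = 2 fails, so 213 generates a proper subgroup.

No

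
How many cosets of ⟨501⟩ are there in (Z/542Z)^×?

3

By Lagrange's theorem, ord_542(501) divides φ(542) = φ(2)·φ(271) = 1·270 = 270 = 2 · 3^3 · 5.
Divisors of 270: 1, 2, 3, 5, 6, 9, 10, 15, 18, 27, 30, 45, 54, 90, 135, 270.
Test each divisor d:
501^1 ≡ 501
501^2 ≡ 55
501^3 ≡ 455
501^5 ≡ 93
501^6 ≡ 523
501^9 ≡ 27
501^10 ≡ 519
501^15 ≡ 29
501^18 ≡ 187
501^27 ≡ 171
501^30 ≡ 299
501^45 ≡ 541
501^54 ≡ 515
501^90 ≡ 1
Thus |⟨501⟩| = ord(501) = 90.
[(Z/542Z)^× : ⟨501⟩] = 270/90 = 3.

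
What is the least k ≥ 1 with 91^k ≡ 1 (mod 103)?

Since 91 ∈ (Z/103Z)^×, its order divides φ(103) = 103 − 1 = 102 = 2 · 3 · 17.
Divisors of 102: 1, 2, 3, 6, 17, 34, 51, 102.
Evaluate successive powers at the divisors of 102:
91^1 ≡ 91 (mod 103)
91^2 ≡ 41 (mod 103)
91^3 ≡ 23 (mod 103)
91^6 ≡ 14 (mod 103)
91^17 ≡ 46 (mod 103)
91^34 ≡ 56 (mod 103)
91^51 ≡ 1 (mod 103) ✓
Hence ord(91) = 51.

51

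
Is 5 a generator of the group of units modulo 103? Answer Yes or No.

Yes

φ(103) = 103 − 1 = 102 = 2 · 3 · 17.
It suffices to check that the order of 5 is not a proper divisor of 102: compute 5^(102/q) for q ∈ {2, 3, 17}.
5^51 ≡ 102 (mod 103)  [q = 2: ≢ 1 ✓]
5^34 ≡ 56 (mod 103)  [q = 3: ≢ 1 ✓]
5^6 ≡ 72 (mod 103)  [q = 17: ≢ 1 ✓]
All checks pass, so 5 has order 102 and is a primitive root modulo 103.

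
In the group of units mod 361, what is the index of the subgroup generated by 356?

1

The order of 356 must divide φ(361) = φ(19^2) = 19·(19−1) = 342 = 2 · 3^2 · 19.
Divisors of 342: 1, 2, 3, 6, 9, 18, 19, 38, 57, 114, 171, 342.
Check 356^d mod 361 for each divisor in increasing order:
356^1 ≡ 356 (mod 361)
356^2 ≡ 25 (mod 361)
356^3 ≡ 236 (mod 361)
356^6 ≡ 102 (mod 361)
356^9 ≡ 246 (mod 361)
356^18 ≡ 229 (mod 361)
356^19 ≡ 299 (mod 361)
356^38 ≡ 234 (mod 361)
356^57 ≡ 293 (mod 361)
356^114 ≡ 292 (mod 361)
356^171 ≡ 360 (mod 361)
356^342 ≡ 1 (mod 361) ✓
So ord_361(356) = 342, hence |⟨356⟩| = 342.
The index is φ(361) / ord(356) = 342 / 342 = 1.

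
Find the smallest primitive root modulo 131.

φ(131) = 131 − 1 = 130 = 2 · 5 · 13.
Test candidates g = 2, 3, … against the prime factors q ∈ {2, 5, 13} of φ(131): g is a generator iff g^(130/q) ≢ 1 for every such q.
g = 2: 2^65 ≡ 130; 2^26 ≡ 53; 2^10 ≡ 107 — none is 1, so 2 is a primitive root.
So 2 is the smallest generator of (Z/131Z)^×.

2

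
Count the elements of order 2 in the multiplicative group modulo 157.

φ(157) = 157 − 1 = 156 = 2^2 · 3 · 13.
Since (Z/157Z)^× is cyclic of order 156, the number of elements of order d is φ(d) when d | 156 and 0 otherwise.
2 | 156, and φ(2) = 2 − 1 = 1.

1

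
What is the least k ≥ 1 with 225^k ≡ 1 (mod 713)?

55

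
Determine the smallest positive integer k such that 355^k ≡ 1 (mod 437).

198

By Lagrange's theorem, ord_437(355) divides φ(437) = φ(19·23) = (19−1)·(23−1) = 18·22 = 396 = 2^2 · 3^2 · 11.
Divisors of 396: 1, 2, 3, 4, 6, 9, 11, 12, 18, 22, 33, 36, 44, 66, 99, 132, 198, 396.
Compute 355^d (mod 437) for the divisors d until we hit 1:
355^1 ≡ 355 (mod 437)
355^2 ≡ 169 (mod 437)
355^3 ≡ 126 (mod 437)
355^4 ≡ 156 (mod 437)
355^6 ≡ 144 (mod 437)
355^9 ≡ 227 (mod 437)
355^11 ≡ 344 (mod 437)
355^12 ≡ 197 (mod 437)
355^18 ≡ 400 (mod 437)
355^22 ≡ 346 (mod 437)
355^33 ≡ 160 (mod 437)
355^36 ≡ 58 (mod 437)
355^44 ≡ 415 (mod 437)
355^66 ≡ 254 (mod 437)
355^99 ≡ 436 (mod 437)
355^132 ≡ 277 (mod 437)
355^198 ≡ 1 (mod 437) ✓
Hence ord(355) = 198.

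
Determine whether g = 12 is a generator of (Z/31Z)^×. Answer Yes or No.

Yes

φ(31) = 31 − 1 = 30 = 2 · 3 · 5.
12 is a primitive root mod 31 iff 12^(φ(31)/q) ≢ 1 for every prime q | φ(31), i.e. q ∈ {2, 3, 5}.
12^15 ≡ 30 (mod 31)  [q = 2: ≢ 1 ✓]
12^10 ≡ 25 (mod 31)  [q = 3: ≢ 1 ✓]
12^6 ≡ 2 (mod 31)  [q = 5: ≢ 1 ✓]
Every test exponent gives a nontrivial residue, hence 12 generates the full group.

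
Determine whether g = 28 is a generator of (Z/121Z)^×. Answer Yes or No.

Yes

φ(121) = φ(11^2) = 11·(11−1) = 110 = 2 · 5 · 11.
An element g generates (Z/121Z)^× iff g^(110/q) ≢ 1 (mod 121) for each prime q ∈ {2, 5, 11}.
28^55 ≡ 120 (mod 121)  [q = 2: ≢ 1 ✓]
28^22 ≡ 3 (mod 121)  [q = 5: ≢ 1 ✓]
28^10 ≡ 12 (mod 121)  [q = 11: ≢ 1 ✓]
None equal 1, so ord_121(28) = 110: 28 is a primitive root.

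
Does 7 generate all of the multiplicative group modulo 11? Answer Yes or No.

Yes

φ(11) = 11 − 1 = 10 = 2 · 5.
It suffices to check that the order of 7 is not a proper divisor of 10: compute 7^(10/q) for q ∈ {2, 5}.
7^5 ≡ 10 (mod 11)  [q = 2: ≢ 1 ✓]
7^2 ≡ 5 (mod 11)  [q = 5: ≢ 1 ✓]
All checks pass, so 7 has order 10 and is a primitive root modulo 11.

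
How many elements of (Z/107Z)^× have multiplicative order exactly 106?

52

φ(107) = 107 − 1 = 106 = 2 · 53.
Since (Z/107Z)^× is cyclic of order 106, the number of elements of order d is φ(d) when d | 106 and 0 otherwise.
106 = 2 · 53 divides 106, and φ(106) = 52.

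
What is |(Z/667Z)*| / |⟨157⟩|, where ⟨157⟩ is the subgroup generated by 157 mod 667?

14

Since 157 ∈ (Z/667Z)^×, its order divides φ(667) = φ(23·29) = (23−1)·(29−1) = 22·28 = 616 = 2^3 · 7 · 11.
Divisors of 616: 1, 2, 4, 7, 8, 11, 14, 22, 28, 44, 56, 77, 88, 154, 308, 616.
Test each divisor d:
157^1 ≡ 157
157^2 ≡ 637
157^4 ≡ 233
157^7 ≡ 452
157^8 ≡ 262
157^11 ≡ 597
157^14 ≡ 202
157^22 ≡ 231
157^28 ≡ 117
157^44 ≡ 1
The order of 157 is 44, so the subgroup it generates has 44 elements.
The index is φ(667) / ord(157) = 616 / 44 = 14.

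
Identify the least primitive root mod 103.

5

φ(103) = 103 − 1 = 102 = 2 · 3 · 17.
g is a primitive root iff g^(102/q) ≢ 1 (mod 103) for each prime q ∈ {2, 3, 17}.
g = 2: 2^51 ≡ 1 — hits 1, so not a primitive root.
g = 3: 3^51 ≡ 102; 3^34 ≡ 1 — hits 1, so not a primitive root.
g = 4: 4^51 ≡ 1 — hits 1, so not a primitive root.
g = 5: 5^51 ≡ 102; 5^34 ≡ 56; 5^6 ≡ 72 — none is 1, so 5 is a primitive root.
The smallest primitive root modulo 103 is 5.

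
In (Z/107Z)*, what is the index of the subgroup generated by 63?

1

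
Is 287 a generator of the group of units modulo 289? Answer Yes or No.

No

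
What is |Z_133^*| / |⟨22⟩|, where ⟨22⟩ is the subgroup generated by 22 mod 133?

6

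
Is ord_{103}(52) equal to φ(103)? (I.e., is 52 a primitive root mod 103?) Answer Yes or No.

φ(103) = 103 − 1 = 102 = 2 · 3 · 17.
Test 52^(102/q) mod 103 for each prime factor q of 102:
52^51 ≡ 1 (mod 103)  [q = 2: ≡ 1 ✗]
52^34 ≡ 56 (mod 103)  [q = 3: ≢ 1 ✓]
52^6 ≡ 66 (mod 103)  [q = 17: ≢ 1 ✓]
52^51 ≡ 1 shows ord(52) | 51, strictly less than φ(103); not a primitive root.

No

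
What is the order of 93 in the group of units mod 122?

12

Since 93 ∈ (Z/122Z)^×, its order divides φ(122) = φ(2)·φ(61) = 1·60 = 60 = 2^2 · 3 · 5.
Divisors of 60: 1, 2, 3, 4, 5, 6, 10, 12, 15, 20, 30, 60.
Check 93^d mod 122 for each divisor in increasing order:
93^1 ≡ 93 (mod 122)
93^2 ≡ 109 (mod 122)
93^3 ≡ 11 (mod 122)
93^4 ≡ 47 (mod 122)
93^5 ≡ 101 (mod 122)
93^6 ≡ 121 (mod 122)
93^10 ≡ 75 (mod 122)
93^12 ≡ 1 (mod 122) ✓
Therefore the multiplicative order of 93 modulo 122 is 12.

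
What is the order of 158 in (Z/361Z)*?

171

Since 158 ∈ (Z/361Z)^×, its order divides φ(361) = φ(19^2) = 19·(19−1) = 342 = 2 · 3^2 · 19.
Divisors of 342: 1, 2, 3, 6, 9, 18, 19, 38, 57, 114, 171, 342.
Compute 158^d (mod 361) for the divisors d until we hit 1:
158^1 ≡ 158 (mod 361)
158^2 ≡ 55 (mod 361)
158^3 ≡ 26 (mod 361)
158^6 ≡ 315 (mod 361)
158^9 ≡ 248 (mod 361)
158^18 ≡ 134 (mod 361)
158^19 ≡ 234 (mod 361)
158^38 ≡ 245 (mod 361)
158^57 ≡ 292 (mod 361)
158^114 ≡ 68 (mod 361)
158^171 ≡ 1 (mod 361) ✓
Hence ord(158) = 171.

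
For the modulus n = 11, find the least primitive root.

2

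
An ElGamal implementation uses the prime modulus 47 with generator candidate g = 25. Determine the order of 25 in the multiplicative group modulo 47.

ord(25) | φ(47) = 47 − 1 = 46 = 2 · 23.
Divisors of 46: 1, 2, 23, 46.
Check 25^d mod 47 for each divisor in increasing order:
25^1 ≡ 25 (mod 47)
25^2 ≡ 14 (mod 47)
25^23 ≡ 1 (mod 47) ✓
Therefore the multiplicative order of 25 modulo 47 is 23.

23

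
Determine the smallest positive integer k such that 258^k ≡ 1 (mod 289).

272

The order of 258 must divide φ(289) = φ(17^2) = 17·(17−1) = 272 = 2^4 · 17.
Divisors of 272: 1, 2, 4, 8, 16, 17, 34, 68, 136, 272.
Check 258^d mod 289 for each divisor in increasing order:
258^1 ≡ 258 (mod 289)
258^2 ≡ 94 (mod 289)
258^4 ≡ 166 (mod 289)
258^8 ≡ 101 (mod 289)
258^16 ≡ 86 (mod 289)
258^17 ≡ 224 (mod 289)
258^34 ≡ 179 (mod 289)
258^68 ≡ 251 (mod 289)
258^136 ≡ 288 (mod 289)
258^272 ≡ 1 (mod 289) ✓
Therefore the multiplicative order of 258 modulo 289 is 272.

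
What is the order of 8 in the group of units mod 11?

10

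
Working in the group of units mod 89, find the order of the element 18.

The order of 18 must divide φ(89) = 89 − 1 = 88 = 2^3 · 11.
Divisors of 88: 1, 2, 4, 8, 11, 22, 44, 88.
Check 18^d mod 89 for each divisor in increasing order:
18^1 ≡ 18 (mod 89)
18^2 ≡ 57 (mod 89)
18^4 ≡ 45 (mod 89)
18^8 ≡ 67 (mod 89)
18^11 ≡ 34 (mod 89)
18^22 ≡ 88 (mod 89)
18^44 ≡ 1 (mod 89) ✓
Hence ord(18) = 44.

44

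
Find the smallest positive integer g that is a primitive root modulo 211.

φ(211) = 211 − 1 = 210 = 2 · 3 · 5 · 7.
Test candidates g = 2, 3, … against the prime factors q ∈ {2, 3, 5, 7} of φ(211): g is a generator iff g^(210/q) ≢ 1 for every such q.
g = 2: 2^105 ≡ 210; 2^70 ≡ 196; 2^42 ≡ 107; 2^30 ≡ 171 — none is 1, so 2 is a primitive root.
Hence the least primitive root of 211 is 2.

2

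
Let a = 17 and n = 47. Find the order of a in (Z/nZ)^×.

23

The order of 17 must divide φ(47) = 47 − 1 = 46 = 2 · 23.
Divisors of 46: 1, 2, 23, 46.
Check 17^d mod 47 for each divisor in increasing order:
17^1 ≡ 17
17^2 ≡ 7
17^23 ≡ 1
The smallest such exponent is 23, so the order of 17 is 23.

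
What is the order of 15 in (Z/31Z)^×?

10

ord(15) | φ(31) = 31 − 1 = 30 = 2 · 3 · 5.
Divisors of 30: 1, 2, 3, 5, 6, 10, 15, 30.
Evaluate successive powers at the divisors of 30:
15^1 ≡ 15 (mod 31)
15^2 ≡ 8 (mod 31)
15^3 ≡ 27 (mod 31)
15^5 ≡ 30 (mod 31)
15^6 ≡ 16 (mod 31)
15^10 ≡ 1 (mod 31) ✓
Hence ord(15) = 10.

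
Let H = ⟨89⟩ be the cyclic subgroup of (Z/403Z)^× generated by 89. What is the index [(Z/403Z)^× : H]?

6

The order of 89 must divide φ(403) = φ(13·31) = (13−1)·(31−1) = 12·30 = 360 = 2^3 · 3^2 · 5.
Divisors of 360: 1, 2, 3, 4, 5, 6, 8, 9, 10, 12, 15, 18, 20, 24, 30, 36, 40, 45, 60, 72, 90, 120, 180, 360.
Check 89^d mod 403 for each divisor in increasing order:
89^1 ≡ 89 (mod 403)
89^2 ≡ 264 (mod 403)
89^3 ≡ 122 (mod 403)
89^4 ≡ 380 (mod 403)
89^5 ≡ 371 (mod 403)
89^6 ≡ 376 (mod 403)
89^8 ≡ 126 (mod 403)
89^9 ≡ 333 (mod 403)
89^10 ≡ 218 (mod 403)
89^12 ≡ 326 (mod 403)
89^15 ≡ 278 (mod 403)
89^18 ≡ 64 (mod 403)
89^20 ≡ 373 (mod 403)
89^24 ≡ 287 (mod 403)
89^30 ≡ 311 (mod 403)
89^36 ≡ 66 (mod 403)
89^40 ≡ 94 (mod 403)
89^45 ≡ 216 (mod 403)
89^60 ≡ 1 (mod 403) ✓
So ord_403(89) = 60, hence |⟨89⟩| = 60.
The index is φ(403) / ord(89) = 360 / 60 = 6.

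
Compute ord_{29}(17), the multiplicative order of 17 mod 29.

4

ord(17) | φ(29) = 29 − 1 = 28 = 2^2 · 7.
Divisors of 28: 1, 2, 4, 7, 14, 28.
Check 17^d mod 29 for each divisor in increasing order:
17^1 ≡ 17 (mod 29)
17^2 ≡ 28 (mod 29)
17^4 ≡ 1 (mod 29) ✓
Therefore the multiplicative order of 17 modulo 29 is 4.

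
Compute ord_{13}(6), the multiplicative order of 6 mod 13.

12

The order of 6 must divide φ(13) = 13 − 1 = 12 = 2^2 · 3.
Divisors of 12: 1, 2, 3, 4, 6, 12.
Test each divisor d:
6^1 ≡ 6 (mod 13)
6^2 ≡ 10 (mod 13)
6^3 ≡ 8 (mod 13)
6^4 ≡ 9 (mod 13)
6^6 ≡ 12 (mod 13)
6^12 ≡ 1 (mod 13) ✓
The smallest such exponent is 12, so the order of 6 is 12.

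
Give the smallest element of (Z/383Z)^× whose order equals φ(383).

φ(383) = 383 − 1 = 382 = 2 · 191.
g is a primitive root iff g^(382/q) ≢ 1 (mod 383) for each prime q ∈ {2, 191}.
g = 2: 2^191 ≡ 1 — hits 1, so not a primitive root.
g = 3: 3^191 ≡ 1 — hits 1, so not a primitive root.
g = 4: 4^191 ≡ 1 — hits 1, so not a primitive root.
g = 5: 5^191 ≡ 382; 5^2 ≡ 25 — none is 1, so 5 is a primitive root.
So 5 is the smallest generator of (Z/383Z)^×.

5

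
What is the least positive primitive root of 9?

φ(9) = φ(3^2) = 3·(3−1) = 6 = 2 · 3.
Test candidates g = 2, 3, … against the prime factors q ∈ {2, 3} of φ(9): g is a generator iff g^(6/q) ≢ 1 for every such q.
g = 2: 2^3 ≡ 8; 2^2 ≡ 4 — none is 1, so 2 is a primitive root.
Hence the least primitive root of 9 is 2.

2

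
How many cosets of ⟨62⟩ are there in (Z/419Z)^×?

2

The order of 62 must divide φ(419) = 419 − 1 = 418 = 2 · 11 · 19.
Divisors of 418: 1, 2, 11, 19, 22, 38, 209, 418.
Check 62^d mod 419 for each divisor in increasing order:
62^1 ≡ 62
62^2 ≡ 73
62^11 ≡ 329
62^19 ≡ 69
62^22 ≡ 139
62^38 ≡ 152
62^209 ≡ 1
The order of 62 is 209, so the subgroup it generates has 209 elements.
The index is φ(419) / ord(62) = 418 / 209 = 2.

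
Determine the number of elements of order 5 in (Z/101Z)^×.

4

φ(101) = 101 − 1 = 100 = 2^2 · 5^2.
In a cyclic group of order 100, there are φ(d) elements of order d for each divisor d of 100, and zero for non-divisors.
5 | 100, and φ(5) = 5 − 1 = 4.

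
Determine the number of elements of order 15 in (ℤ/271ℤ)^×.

φ(271) = 271 − 1 = 270 = 2 · 3^3 · 5.
Since (Z/271Z)^× is cyclic of order 270, the number of elements of order d is φ(d) when d | 270 and 0 otherwise.
15 = 3 · 5 divides 270, and φ(15) = 8.

8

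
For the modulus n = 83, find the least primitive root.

φ(83) = 83 − 1 = 82 = 2 · 41.
Test candidates g = 2, 3, … against the prime factors q ∈ {2, 41} of φ(83): g is a generator iff g^(82/q) ≢ 1 for every such q.
g = 2: 2^41 ≡ 82; 2^2 ≡ 4 — none is 1, so 2 is a primitive root.
The smallest primitive root modulo 83 is 2.

2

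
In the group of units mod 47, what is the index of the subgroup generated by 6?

2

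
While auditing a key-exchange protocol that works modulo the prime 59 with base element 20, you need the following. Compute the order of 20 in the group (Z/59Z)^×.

29

The order of 20 must divide φ(59) = 59 − 1 = 58 = 2 · 29.
Divisors of 58: 1, 2, 29, 58.
Compute 20^d (mod 59) for the divisors d until we hit 1:
20^1 ≡ 20 (mod 59)
20^2 ≡ 46 (mod 59)
20^29 ≡ 1 (mod 59) ✓
The smallest such exponent is 29, so the order of 20 is 29.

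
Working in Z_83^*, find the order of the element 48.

41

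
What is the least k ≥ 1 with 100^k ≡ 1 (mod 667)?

By Lagrange's theorem, ord_667(100) divides φ(667) = φ(23·29) = (23−1)·(29−1) = 22·28 = 616 = 2^3 · 7 · 11.
Divisors of 616: 1, 2, 4, 7, 8, 11, 14, 22, 28, 44, 56, 77, 88, 154, 308, 616.
Check 100^d mod 667 for each divisor in increasing order:
100^1 ≡ 100 (mod 667)
100^2 ≡ 662 (mod 667)
100^4 ≡ 25 (mod 667)
100^7 ≡ 173 (mod 667)
100^8 ≡ 625 (mod 667)
100^11 ≡ 323 (mod 667)
100^14 ≡ 581 (mod 667)
100^22 ≡ 277 (mod 667)
100^28 ≡ 59 (mod 667)
100^44 ≡ 24 (mod 667)
100^56 ≡ 146 (mod 667)
100^77 ≡ 231 (mod 667)
100^88 ≡ 576 (mod 667)
100^154 ≡ 1 (mod 667) ✓
Hence ord(100) = 154.

154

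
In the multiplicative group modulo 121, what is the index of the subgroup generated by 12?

10

By Lagrange's theorem, ord_121(12) divides φ(121) = φ(11^2) = 11·(11−1) = 110 = 2 · 5 · 11.
Divisors of 110: 1, 2, 5, 10, 11, 22, 55, 110.
Test each divisor d:
12^1 ≡ 12
12^2 ≡ 23
12^5 ≡ 56
12^10 ≡ 111
12^11 ≡ 1
Thus |⟨12⟩| = ord(12) = 11.
[(Z/121Z)^× : ⟨12⟩] = 110/11 = 10.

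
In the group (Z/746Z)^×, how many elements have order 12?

φ(746) = φ(2)·φ(373) = 1·372 = 372 = 2^2 · 3 · 31.
In a cyclic group of order 372, there are φ(d) elements of order d for each divisor d of 372, and zero for non-divisors.
12 = 2^2 · 3 divides 372, and φ(12) = 4.

4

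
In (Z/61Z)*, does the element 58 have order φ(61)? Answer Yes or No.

No

φ(61) = 61 − 1 = 60 = 2^2 · 3 · 5.
An element g generates (Z/61Z)^× iff g^(60/q) ≢ 1 (mod 61) for each prime q ∈ {2, 3, 5}.
58^30 ≡ 1 (mod 61)  [q = 2: ≡ 1 ✗]
58^20 ≡ 1 (mod 61)  [q = 3: ≡ 1 ✗]
58^12 ≡ 9 (mod 61)  [q = 5: ≢ 1 ✓]
The check at q = 2 fails, so 58 generates a proper subgroup.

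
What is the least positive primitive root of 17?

3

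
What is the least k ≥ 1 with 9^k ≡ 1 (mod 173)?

86

ord(9) | φ(173) = 173 − 1 = 172 = 2^2 · 43.
Divisors of 172: 1, 2, 4, 43, 86, 172.
Evaluate successive powers at the divisors of 172:
9^1 ≡ 9 (mod 173)
9^2 ≡ 81 (mod 173)
9^4 ≡ 160 (mod 173)
9^43 ≡ 172 (mod 173)
9^86 ≡ 1 (mod 173) ✓
Therefore the multiplicative order of 9 modulo 173 is 86.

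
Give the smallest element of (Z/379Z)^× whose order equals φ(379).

2

φ(379) = 379 − 1 = 378 = 2 · 3^3 · 7.
g is a primitive root iff g^(378/q) ≢ 1 (mod 379) for each prime q ∈ {2, 3, 7}.
g = 2: 2^189 ≡ 378; 2^126 ≡ 327; 2^54 ≡ 125 — none is 1, so 2 is a primitive root.
Hence the least primitive root of 379 is 2.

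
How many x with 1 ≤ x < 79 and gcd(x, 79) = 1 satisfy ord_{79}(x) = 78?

24

φ(79) = 79 − 1 = 78 = 2 · 3 · 13.
(Z/79Z)^× is cyclic (|G| = 78); a cyclic group of order m has exactly φ(d) elements of each order d | m, and none otherwise.
78 = 2 · 3 · 13 divides 78, and φ(78) = 24.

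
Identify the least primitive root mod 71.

7

φ(71) = 71 − 1 = 70 = 2 · 5 · 7.
Test candidates g = 2, 3, … against the prime factors q ∈ {2, 5, 7} of φ(71): g is a generator iff g^(70/q) ≢ 1 for every such q.
g = 2: 2^35 ≡ 1 — hits 1, so not a primitive root.
g = 3: 3^35 ≡ 1 — hits 1, so not a primitive root.
g = 4: 4^35 ≡ 1 — hits 1, so not a primitive root.
g = 5: 5^35 ≡ 1 — hits 1, so not a primitive root.
g = 6: 6^35 ≡ 1 — hits 1, so not a primitive root.
g = 7: 7^35 ≡ 70; 7^14 ≡ 54; 7^10 ≡ 45 — none is 1, so 7 is a primitive root.
Hence the least primitive root of 71 is 7.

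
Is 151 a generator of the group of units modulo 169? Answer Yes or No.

No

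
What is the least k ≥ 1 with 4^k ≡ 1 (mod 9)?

The order of 4 must divide φ(9) = φ(3^2) = 3·(3−1) = 6 = 2 · 3.
Divisors of 6: 1, 2, 3, 6.
Compute 4^d (mod 9) for the divisors d until we hit 1:
4^1 ≡ 4 (mod 9)
4^2 ≡ 7 (mod 9)
4^3 ≡ 1 (mod 9) ✓
Hence ord(4) = 3.

3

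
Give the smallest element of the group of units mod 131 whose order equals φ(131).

φ(131) = 131 − 1 = 130 = 2 · 5 · 13.
Test candidates g = 2, 3, … against the prime factors q ∈ {2, 5, 13} of φ(131): g is a generator iff g^(130/q) ≢ 1 for every such q.
g = 2: 2^65 ≡ 130; 2^26 ≡ 53; 2^10 ≡ 107 — none is 1, so 2 is a primitive root.
Hence the least primitive root of 131 is 2.

2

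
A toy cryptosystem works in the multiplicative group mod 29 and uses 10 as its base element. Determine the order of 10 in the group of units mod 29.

28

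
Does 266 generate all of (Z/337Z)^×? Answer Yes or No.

Yes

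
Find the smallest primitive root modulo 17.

φ(17) = 17 − 1 = 16 = 2^4.
Test candidates g = 2, 3, … against the prime factors q ∈ {2} of φ(17): g is a generator iff g^(16/q) ≢ 1 for every such q.
g = 2: 2^8 ≡ 1 — hits 1, so not a primitive root.
g = 3: 3^8 ≡ 16 — none is 1, so 3 is a primitive root.
So 3 is the smallest generator of (Z/17Z)^×.

3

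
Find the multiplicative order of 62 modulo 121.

ord(62) | φ(121) = φ(11^2) = 11·(11−1) = 110 = 2 · 5 · 11.
Divisors of 110: 1, 2, 5, 10, 11, 22, 55, 110.
Compute 62^d (mod 121) for the divisors d until we hit 1:
62^1 ≡ 62 (mod 121)
62^2 ≡ 93 (mod 121)
62^5 ≡ 87 (mod 121)
62^10 ≡ 67 (mod 121)
62^11 ≡ 40 (mod 121)
62^22 ≡ 27 (mod 121)
62^55 ≡ 120 (mod 121)
62^110 ≡ 1 (mod 121) ✓
Hence ord(62) = 110.

110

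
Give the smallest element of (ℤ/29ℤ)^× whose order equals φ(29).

φ(29) = 29 − 1 = 28 = 2^2 · 7.
Test candidates g = 2, 3, … against the prime factors q ∈ {2, 7} of φ(29): g is a generator iff g^(28/q) ≢ 1 for every such q.
g = 2: 2^14 ≡ 28; 2^4 ≡ 16 — none is 1, so 2 is a primitive root.
Hence the least primitive root of 29 is 2.

2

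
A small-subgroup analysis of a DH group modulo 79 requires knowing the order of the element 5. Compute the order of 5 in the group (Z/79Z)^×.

The order of 5 must divide φ(79) = 79 − 1 = 78 = 2 · 3 · 13.
Divisors of 78: 1, 2, 3, 6, 13, 26, 39, 78.
Evaluate successive powers at the divisors of 78:
5^1 ≡ 5 (mod 79)
5^2 ≡ 25 (mod 79)
5^3 ≡ 46 (mod 79)
5^6 ≡ 62 (mod 79)
5^13 ≡ 23 (mod 79)
5^26 ≡ 55 (mod 79)
5^39 ≡ 1 (mod 79) ✓
The smallest such exponent is 39, so the order of 5 is 39.

39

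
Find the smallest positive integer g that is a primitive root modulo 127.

3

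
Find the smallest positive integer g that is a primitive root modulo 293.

2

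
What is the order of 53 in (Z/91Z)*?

3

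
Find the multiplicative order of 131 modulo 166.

41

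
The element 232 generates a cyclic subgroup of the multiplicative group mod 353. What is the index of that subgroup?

ord(232) | φ(353) = 353 − 1 = 352 = 2^5 · 11.
Divisors of 352: 1, 2, 4, 8, 11, 16, 22, 32, 44, 88, 176, 352.
Check 232^d mod 353 for each divisor in increasing order:
232^1 ≡ 232
232^2 ≡ 168
232^4 ≡ 337
232^8 ≡ 256
232^11 ≡ 311
232^16 ≡ 231
232^22 ≡ 352
232^32 ≡ 58
232^44 ≡ 1
The order of 232 is 44, so the subgroup it generates has 44 elements.
[(Z/353Z)^× : ⟨232⟩] = 352/44 = 8.

8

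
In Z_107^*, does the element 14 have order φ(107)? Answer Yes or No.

No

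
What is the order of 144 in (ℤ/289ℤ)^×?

The order of 144 must divide φ(289) = φ(17^2) = 17·(17−1) = 272 = 2^4 · 17.
Divisors of 272: 1, 2, 4, 8, 16, 17, 34, 68, 136, 272.
Check 144^d mod 289 for each divisor in increasing order:
144^1 ≡ 144 (mod 289)
144^2 ≡ 217 (mod 289)
144^4 ≡ 271 (mod 289)
144^8 ≡ 35 (mod 289)
144^16 ≡ 69 (mod 289)
144^17 ≡ 110 (mod 289)
144^34 ≡ 251 (mod 289)
144^68 ≡ 288 (mod 289)
144^136 ≡ 1 (mod 289) ✓
Hence ord(144) = 136.

136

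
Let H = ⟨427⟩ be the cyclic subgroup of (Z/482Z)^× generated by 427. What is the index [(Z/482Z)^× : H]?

ord(427) | φ(482) = φ(2)·φ(241) = 1·240 = 240 = 2^4 · 3 · 5.
Divisors of 240: 1, 2, 3, 4, 5, 6, 8, 10, 12, 15, 16, 20, 24, 30, 40, 48, 60, 80, 120, 240.
Check 427^d mod 482 for each divisor in increasing order:
427^1 ≡ 427 (mod 482)
427^2 ≡ 133 (mod 482)
427^3 ≡ 397 (mod 482)
427^4 ≡ 337 (mod 482)
427^5 ≡ 263 (mod 482)
427^6 ≡ 477 (mod 482)
427^8 ≡ 299 (mod 482)
427^10 ≡ 243 (mod 482)
427^12 ≡ 25 (mod 482)
427^15 ≡ 285 (mod 482)
427^16 ≡ 231 (mod 482)
427^20 ≡ 245 (mod 482)
427^24 ≡ 143 (mod 482)
427^30 ≡ 249 (mod 482)
427^40 ≡ 257 (mod 482)
427^48 ≡ 205 (mod 482)
427^60 ≡ 305 (mod 482)
427^80 ≡ 15 (mod 482)
427^120 ≡ 481 (mod 482)
427^240 ≡ 1 (mod 482) ✓
Thus |⟨427⟩| = ord(427) = 240.
The index is φ(482) / ord(427) = 240 / 240 = 1.

1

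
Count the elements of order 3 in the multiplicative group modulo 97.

2

φ(97) = 97 − 1 = 96 = 2^5 · 3.
In a cyclic group of order 96, there are φ(d) elements of order d for each divisor d of 96, and zero for non-divisors.
3 | 96, and φ(3) = 3 − 1 = 2.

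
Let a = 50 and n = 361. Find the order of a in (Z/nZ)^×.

114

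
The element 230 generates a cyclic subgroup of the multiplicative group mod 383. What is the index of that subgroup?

1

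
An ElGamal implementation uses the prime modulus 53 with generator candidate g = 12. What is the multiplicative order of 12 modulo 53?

52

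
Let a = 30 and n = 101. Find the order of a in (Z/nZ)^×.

By Lagrange's theorem, ord_101(30) divides φ(101) = 101 − 1 = 100 = 2^2 · 5^2.
Divisors of 100: 1, 2, 4, 5, 10, 20, 25, 50, 100.
Evaluate successive powers at the divisors of 100:
30^1 ≡ 30
30^2 ≡ 92
30^4 ≡ 81
30^5 ≡ 6
30^10 ≡ 36
30^20 ≡ 84
30^25 ≡ 100
30^50 ≡ 1
So ord_101(30) = 50.

50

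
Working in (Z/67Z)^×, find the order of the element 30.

ord(30) | φ(67) = 67 − 1 = 66 = 2 · 3 · 11.
Divisors of 66: 1, 2, 3, 6, 11, 22, 33, 66.
Compute 30^d (mod 67) for the divisors d until we hit 1:
30^1 ≡ 30 (mod 67)
30^2 ≡ 29 (mod 67)
30^3 ≡ 66 (mod 67)
30^6 ≡ 1 (mod 67) ✓
Therefore the multiplicative order of 30 modulo 67 is 6.

6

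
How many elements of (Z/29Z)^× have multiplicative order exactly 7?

6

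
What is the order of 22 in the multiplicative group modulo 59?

29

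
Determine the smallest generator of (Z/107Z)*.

2

φ(107) = 107 − 1 = 106 = 2 · 53.
Test candidates g = 2, 3, … against the prime factors q ∈ {2, 53} of φ(107): g is a generator iff g^(106/q) ≢ 1 for every such q.
g = 2: 2^53 ≡ 106; 2^2 ≡ 4 — none is 1, so 2 is a primitive root.
The smallest primitive root modulo 107 is 2.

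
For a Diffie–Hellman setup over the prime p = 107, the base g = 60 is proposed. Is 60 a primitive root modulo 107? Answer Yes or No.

Yes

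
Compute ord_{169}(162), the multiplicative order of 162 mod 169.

156

By Lagrange's theorem, ord_169(162) divides φ(169) = φ(13^2) = 13·(13−1) = 156 = 2^2 · 3 · 13.
Divisors of 156: 1, 2, 3, 4, 6, 12, 13, 26, 39, 52, 78, 156.
Evaluate successive powers at the divisors of 156:
162^1 ≡ 162 (mod 169)
162^2 ≡ 49 (mod 169)
162^3 ≡ 164 (mod 169)
162^4 ≡ 35 (mod 169)
162^6 ≡ 25 (mod 169)
162^12 ≡ 118 (mod 169)
162^13 ≡ 19 (mod 169)
162^26 ≡ 23 (mod 169)
162^39 ≡ 99 (mod 169)
162^52 ≡ 22 (mod 169)
162^78 ≡ 168 (mod 169)
162^156 ≡ 1 (mod 169) ✓
So ord_169(162) = 156.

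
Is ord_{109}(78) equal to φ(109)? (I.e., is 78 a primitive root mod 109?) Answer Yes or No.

No

φ(109) = 109 − 1 = 108 = 2^2 · 3^3.
It suffices to check that the order of 78 is not a proper divisor of 108: compute 78^(108/q) for q ∈ {2, 3}.
78^54 ≡ 1 (mod 109)  [q = 2: ≡ 1 ✗]
78^36 ≡ 45 (mod 109)  [q = 3: ≢ 1 ✓]
The check at q = 2 fails, so 78 generates a proper subgroup.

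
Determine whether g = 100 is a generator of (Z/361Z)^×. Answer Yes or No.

No

φ(361) = φ(19^2) = 19·(19−1) = 342 = 2 · 3^2 · 19.
Test 100^(342/q) mod 361 for each prime factor q of 342:
100^171 ≡ 1 (mod 361)  [q = 2: ≡ 1 ✗]
100^114 ≡ 292 (mod 361)  [q = 3: ≢ 1 ✓]
100^18 ≡ 210 (mod 361)  [q = 19: ≢ 1 ✓]
Since 100^171 ≡ 1, the order of 100 divides 171 < 342, so 100 is not a primitive root.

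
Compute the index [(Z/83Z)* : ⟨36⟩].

2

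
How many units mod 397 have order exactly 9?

φ(397) = 397 − 1 = 396 = 2^2 · 3^2 · 11.
(Z/397Z)^× is cyclic (|G| = 396); a cyclic group of order m has exactly φ(d) elements of each order d | m, and none otherwise.
9 = 3^2 divides 396, and φ(9) = 6.

6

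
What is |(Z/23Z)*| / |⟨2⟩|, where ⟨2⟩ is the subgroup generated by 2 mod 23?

2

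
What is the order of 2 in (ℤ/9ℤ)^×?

6

ord(2) | φ(9) = φ(3^2) = 3·(3−1) = 6 = 2 · 3.
Divisors of 6: 1, 2, 3, 6.
Compute 2^d (mod 9) for the divisors d until we hit 1:
2^1 ≡ 2 (mod 9)
2^2 ≡ 4 (mod 9)
2^3 ≡ 8 (mod 9)
2^6 ≡ 1 (mod 9) ✓
Hence ord(2) = 6.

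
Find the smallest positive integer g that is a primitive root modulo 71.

7

φ(71) = 71 − 1 = 70 = 2 · 5 · 7.
g is a primitive root iff g^(70/q) ≢ 1 (mod 71) for each prime q ∈ {2, 5, 7}.
g = 2: 2^35 ≡ 1 — hits 1, so not a primitive root.
g = 3: 3^35 ≡ 1 — hits 1, so not a primitive root.
g = 4: 4^35 ≡ 1 — hits 1, so not a primitive root.
g = 5: 5^35 ≡ 1 — hits 1, so not a primitive root.
g = 6: 6^35 ≡ 1 — hits 1, so not a primitive root.
g = 7: 7^35 ≡ 70; 7^14 ≡ 54; 7^10 ≡ 45 — none is 1, so 7 is a primitive root.
Hence the least primitive root of 71 is 7.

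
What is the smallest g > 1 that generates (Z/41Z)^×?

φ(41) = 41 − 1 = 40 = 2^3 · 5.
Test candidates g = 2, 3, … against the prime factors q ∈ {2, 5} of φ(41): g is a generator iff g^(40/q) ≢ 1 for every such q.
g = 2: 2^20 ≡ 1 — hits 1, so not a primitive root.
g = 3: 3^20 ≡ 40; 3^8 ≡ 1 — hits 1, so not a primitive root.
g = 4: 4^20 ≡ 1 — hits 1, so not a primitive root.
g = 5: 5^20 ≡ 1 — hits 1, so not a primitive root.
g = 6: 6^20 ≡ 40; 6^8 ≡ 10 — none is 1, so 6 is a primitive root.
Hence the least primitive root of 41 is 6.

6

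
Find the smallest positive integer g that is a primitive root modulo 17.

φ(17) = 17 − 1 = 16 = 2^4.
Test candidates g = 2, 3, … against the prime factors q ∈ {2} of φ(17): g is a generator iff g^(16/q) ≢ 1 for every such q.
g = 2: 2^8 ≡ 1 — hits 1, so not a primitive root.
g = 3: 3^8 ≡ 16 — none is 1, so 3 is a primitive root.
So 3 is the smallest generator of (Z/17Z)^×.

3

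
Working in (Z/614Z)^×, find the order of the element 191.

The order of 191 must divide φ(614) = φ(2)·φ(307) = 1·306 = 306 = 2 · 3^2 · 17.
Divisors of 306: 1, 2, 3, 6, 9, 17, 18, 34, 51, 102, 153, 306.
Check 191^d mod 614 for each divisor in increasing order:
191^1 ≡ 191 (mod 614)
191^2 ≡ 255 (mod 614)
191^3 ≡ 199 (mod 614)
191^6 ≡ 305 (mod 614)
191^9 ≡ 523 (mod 614)
191^17 ≡ 53 (mod 614)
191^18 ≡ 299 (mod 614)
191^34 ≡ 353 (mod 614)
191^51 ≡ 289 (mod 614)
191^102 ≡ 17 (mod 614)
191^153 ≡ 1 (mod 614) ✓
The smallest such exponent is 153, so the order of 191 is 153.

153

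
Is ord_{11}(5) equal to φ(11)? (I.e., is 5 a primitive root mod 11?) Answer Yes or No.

φ(11) = 11 − 1 = 10 = 2 · 5.
5 is a primitive root mod 11 iff 5^(φ(11)/q) ≢ 1 for every prime q | φ(11), i.e. q ∈ {2, 5}.
5^5 ≡ 1 (mod 11)  [q = 2: ≡ 1 ✗]
5^2 ≡ 3 (mod 11)  [q = 5: ≢ 1 ✓]
Since 5^5 ≡ 1, the order of 5 divides 5 < 10, so 5 is not a primitive root.

No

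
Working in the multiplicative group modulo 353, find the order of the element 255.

176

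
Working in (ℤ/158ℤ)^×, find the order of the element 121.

39

Since 121 ∈ (Z/158Z)^×, its order divides φ(158) = φ(2)·φ(79) = 1·78 = 78 = 2 · 3 · 13.
Divisors of 78: 1, 2, 3, 6, 13, 26, 39, 78.
Evaluate successive powers at the divisors of 78:
121^1 ≡ 121
121^2 ≡ 105
121^3 ≡ 65
121^6 ≡ 117
121^13 ≡ 55
121^26 ≡ 23
121^39 ≡ 1
Therefore the multiplicative order of 121 modulo 158 is 39.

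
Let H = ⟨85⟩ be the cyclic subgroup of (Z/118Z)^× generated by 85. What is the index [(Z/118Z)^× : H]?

ord(85) | φ(118) = φ(2)·φ(59) = 1·58 = 58 = 2 · 29.
Divisors of 58: 1, 2, 29, 58.
Test each divisor d:
85^1 ≡ 85 (mod 118)
85^2 ≡ 27 (mod 118)
85^29 ≡ 1 (mod 118) ✓
The order of 85 is 29, so the subgroup it generates has 29 elements.
The index is φ(118) / ord(85) = 58 / 29 = 2.

2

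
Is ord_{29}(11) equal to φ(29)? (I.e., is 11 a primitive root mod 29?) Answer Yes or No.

Yes

φ(29) = 29 − 1 = 28 = 2^2 · 7.
11 is a primitive root mod 29 iff 11^(φ(29)/q) ≢ 1 for every prime q | φ(29), i.e. q ∈ {2, 7}.
11^14 ≡ 28 (mod 29)  [q = 2: ≢ 1 ✓]
11^4 ≡ 25 (mod 29)  [q = 7: ≢ 1 ✓]
None equal 1, so ord_29(11) = 28: 11 is a primitive root.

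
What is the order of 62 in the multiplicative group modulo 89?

Since 62 ∈ (Z/89Z)^×, its order divides φ(89) = 89 − 1 = 88 = 2^3 · 11.
Divisors of 88: 1, 2, 4, 8, 11, 22, 44, 88.
Compute 62^d (mod 89) for the divisors d until we hit 1:
62^1 ≡ 62 (mod 89)
62^2 ≡ 17 (mod 89)
62^4 ≡ 22 (mod 89)
62^8 ≡ 39 (mod 89)
62^11 ≡ 77 (mod 89)
62^22 ≡ 55 (mod 89)
62^44 ≡ 88 (mod 89)
62^88 ≡ 1 (mod 89) ✓
The smallest such exponent is 88, so the order of 62 is 88.

88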